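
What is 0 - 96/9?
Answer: -32/3 ≈ -10.667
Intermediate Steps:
0 - 96/9 = 0 - 8*4/3 = 0 - 32/3 = -32/3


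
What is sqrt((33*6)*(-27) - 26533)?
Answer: I*sqrt(31879) ≈ 178.55*I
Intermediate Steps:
sqrt((33*6)*(-27) - 26533) = sqrt(198*(-27) - 26533) = sqrt(-5346 - 26533) = sqrt(-31879) = I*sqrt(31879)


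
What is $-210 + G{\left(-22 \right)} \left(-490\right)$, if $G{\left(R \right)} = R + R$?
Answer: $21350$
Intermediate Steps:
$G{\left(R \right)} = 2 R$
$-210 + G{\left(-22 \right)} \left(-490\right) = -210 + 2 \left(-22\right) \left(-490\right) = -210 - -21560 = -210 + 21560 = 21350$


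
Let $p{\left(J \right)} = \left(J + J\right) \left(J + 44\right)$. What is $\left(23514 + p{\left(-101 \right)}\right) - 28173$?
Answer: $6855$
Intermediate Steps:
$p{\left(J \right)} = 2 J \left(44 + J\right)$
$\left(23514 + p{\left(-101 \right)}\right) - 28173 = \left(23514 + 2 \left(-101\right) \left(44 - 101\right)\right) - 28173 = \left(23514 + 2 \left(-101\right) \left(-57\right)\right) - 28173 = \left(23514 + 11514\right) - 28173 = 35028 - 28173 = 6855$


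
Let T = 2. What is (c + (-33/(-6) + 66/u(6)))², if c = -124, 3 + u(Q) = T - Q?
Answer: 3207681/196 ≈ 16366.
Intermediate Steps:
u(Q) = -1 - Q (u(Q) = -3 + (2 - Q) = -1 - Q)
(c + (-33/(-6) + 66/u(6)))² = (-124 + (-33/(-6) + 66/(-1 - 1*6)))² = (-124 + (-33*(-⅙) + 66/(-1 - 6)))² = (-124 + (11/2 + 66/(-7)))² = (-124 + (11/2 + 66*(-⅐)))² = (-124 + (11/2 - 66/7))² = (-124 - 55/14)² = (-1791/14)² = 3207681/196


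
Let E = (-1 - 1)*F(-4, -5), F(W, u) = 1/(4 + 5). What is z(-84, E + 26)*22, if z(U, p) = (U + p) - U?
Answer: 5104/9 ≈ 567.11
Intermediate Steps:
F(W, u) = ⅑ (F(W, u) = 1/9 = ⅑)
E = -2/9 (E = (-1 - 1)*(⅑) = -2*⅑ = -2/9 ≈ -0.22222)
z(U, p) = p
z(-84, E + 26)*22 = (-2/9 + 26)*22 = (232/9)*22 = 5104/9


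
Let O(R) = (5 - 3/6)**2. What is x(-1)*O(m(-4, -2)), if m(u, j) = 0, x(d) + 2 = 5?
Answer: 243/4 ≈ 60.750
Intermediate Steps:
x(d) = 3 (x(d) = -2 + 5 = 3)
O(R) = 81/4 (O(R) = (5 - 3*1/6)**2 = (5 - 1/2)**2 = (9/2)**2 = 81/4)
x(-1)*O(m(-4, -2)) = 3*(81/4) = 243/4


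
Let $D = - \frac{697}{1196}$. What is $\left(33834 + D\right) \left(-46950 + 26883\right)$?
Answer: $- \frac{812006479389}{1196} \approx -6.7894 \cdot 10^{8}$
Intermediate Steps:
$D = - \frac{697}{1196}$ ($D = \left(-697\right) \frac{1}{1196} = - \frac{697}{1196} \approx -0.58278$)
$\left(33834 + D\right) \left(-46950 + 26883\right) = \left(33834 - \frac{697}{1196}\right) \left(-46950 + 26883\right) = \frac{40464767}{1196} \left(-20067\right) = - \frac{812006479389}{1196}$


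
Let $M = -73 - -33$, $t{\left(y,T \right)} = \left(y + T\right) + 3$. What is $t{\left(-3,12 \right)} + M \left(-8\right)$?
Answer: $332$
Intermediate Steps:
$t{\left(y,T \right)} = 3 + T + y$ ($t{\left(y,T \right)} = \left(T + y\right) + 3 = 3 + T + y$)
$M = -40$ ($M = -73 + 33 = -40$)
$t{\left(-3,12 \right)} + M \left(-8\right) = \left(3 + 12 - 3\right) - -320 = 12 + 320 = 332$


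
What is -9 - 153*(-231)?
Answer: 35334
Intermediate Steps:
-9 - 153*(-231) = -9 + 35343 = 35334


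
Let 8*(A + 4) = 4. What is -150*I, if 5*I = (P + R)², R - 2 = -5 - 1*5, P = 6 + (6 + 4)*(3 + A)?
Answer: -1470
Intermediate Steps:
A = -7/2 (A = -4 + (⅛)*4 = -4 + ½ = -7/2 ≈ -3.5000)
P = 1 (P = 6 + (6 + 4)*(3 - 7/2) = 6 + 10*(-½) = 6 - 5 = 1)
R = -8 (R = 2 + (-5 - 1*5) = 2 + (-5 - 5) = 2 - 10 = -8)
I = 49/5 (I = (1 - 8)²/5 = (⅕)*(-7)² = (⅕)*49 = 49/5 ≈ 9.8000)
-150*I = -150*49/5 = -1470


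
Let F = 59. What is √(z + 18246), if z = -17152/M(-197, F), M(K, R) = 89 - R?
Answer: √3976710/15 ≈ 132.94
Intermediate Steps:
z = -8576/15 (z = -17152/(89 - 1*59) = -17152/(89 - 59) = -17152/30 = -17152*1/30 = -8576/15 ≈ -571.73)
√(z + 18246) = √(-8576/15 + 18246) = √(265114/15) = √3976710/15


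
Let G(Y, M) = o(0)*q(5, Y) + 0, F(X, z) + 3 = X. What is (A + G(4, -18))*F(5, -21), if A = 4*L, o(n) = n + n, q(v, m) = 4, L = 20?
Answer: 160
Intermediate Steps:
o(n) = 2*n
F(X, z) = -3 + X
G(Y, M) = 0 (G(Y, M) = (2*0)*4 + 0 = 0*4 + 0 = 0 + 0 = 0)
A = 80 (A = 4*20 = 80)
(A + G(4, -18))*F(5, -21) = (80 + 0)*(-3 + 5) = 80*2 = 160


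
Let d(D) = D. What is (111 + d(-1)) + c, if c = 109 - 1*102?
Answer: 117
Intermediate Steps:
c = 7 (c = 109 - 102 = 7)
(111 + d(-1)) + c = (111 - 1) + 7 = 110 + 7 = 117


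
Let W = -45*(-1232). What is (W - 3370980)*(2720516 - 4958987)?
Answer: 7421740139340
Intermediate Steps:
W = 55440
(W - 3370980)*(2720516 - 4958987) = (55440 - 3370980)*(2720516 - 4958987) = -3315540*(-2238471) = 7421740139340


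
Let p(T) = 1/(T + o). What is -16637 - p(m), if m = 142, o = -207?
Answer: -1081404/65 ≈ -16637.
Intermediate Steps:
p(T) = 1/(-207 + T) (p(T) = 1/(T - 207) = 1/(-207 + T))
-16637 - p(m) = -16637 - 1/(-207 + 142) = -16637 - 1/(-65) = -16637 - 1*(-1/65) = -16637 + 1/65 = -1081404/65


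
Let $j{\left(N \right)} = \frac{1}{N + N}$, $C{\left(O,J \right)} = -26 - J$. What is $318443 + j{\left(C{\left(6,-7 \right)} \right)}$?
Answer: $\frac{12100833}{38} \approx 3.1844 \cdot 10^{5}$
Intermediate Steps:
$j{\left(N \right)} = \frac{1}{2 N}$
$318443 + j{\left(C{\left(6,-7 \right)} \right)} = 318443 + \frac{1}{2 \left(-26 - -7\right)} = 318443 + \frac{1}{2 \left(-26 + 7\right)} = 318443 + \frac{1}{2 \left(-19\right)} = 318443 + \frac{1}{2} \left(- \frac{1}{19}\right) = 318443 - \frac{1}{38} = \frac{12100833}{38}$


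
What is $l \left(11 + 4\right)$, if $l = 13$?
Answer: $195$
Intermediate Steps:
$l \left(11 + 4\right) = 13 \left(11 + 4\right) = 13 \cdot 15 = 195$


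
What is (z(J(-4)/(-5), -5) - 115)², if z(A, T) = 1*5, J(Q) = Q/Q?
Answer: 12100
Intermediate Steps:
J(Q) = 1
z(A, T) = 5
(z(J(-4)/(-5), -5) - 115)² = (5 - 115)² = (-110)² = 12100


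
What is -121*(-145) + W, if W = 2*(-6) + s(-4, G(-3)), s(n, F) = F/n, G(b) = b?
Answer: 70135/4 ≈ 17534.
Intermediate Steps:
W = -45/4 (W = 2*(-6) - 3/(-4) = -12 - 3*(-¼) = -12 + ¾ = -45/4 ≈ -11.250)
-121*(-145) + W = -121*(-145) - 45/4 = 17545 - 45/4 = 70135/4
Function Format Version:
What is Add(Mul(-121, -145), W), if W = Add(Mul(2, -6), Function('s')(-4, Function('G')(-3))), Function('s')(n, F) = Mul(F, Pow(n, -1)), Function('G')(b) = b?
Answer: Rational(70135, 4) ≈ 17534.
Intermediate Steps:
W = Rational(-45, 4) (W = Add(Mul(2, -6), Mul(-3, Pow(-4, -1))) = Add(-12, Mul(-3, Rational(-1, 4))) = Add(-12, Rational(3, 4)) = Rational(-45, 4) ≈ -11.250)
Add(Mul(-121, -145), W) = Add(Mul(-121, -145), Rational(-45, 4)) = Add(17545, Rational(-45, 4)) = Rational(70135, 4)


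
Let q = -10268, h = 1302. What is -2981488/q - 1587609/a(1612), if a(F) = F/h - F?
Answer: 110796191635/86831342 ≈ 1276.0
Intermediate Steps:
a(F) = -1301*F/1302 (a(F) = F/1302 - F = -1301*F/1302)
-2981488/q - 1587609/a(1612) = -2981488/(-10268) - 1587609/((-1301/1302*1612)) = -2981488*(-1/10268) - 1587609/(-33826/21) = 745372/2567 - 1587609*(-21/33826) = 745372/2567 + 33339789/33826 = 110796191635/86831342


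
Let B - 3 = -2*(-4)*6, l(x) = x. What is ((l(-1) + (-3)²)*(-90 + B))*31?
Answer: -9672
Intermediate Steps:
B = 51 (B = 3 - 2*(-4)*6 = 3 + 8*6 = 3 + 48 = 51)
((l(-1) + (-3)²)*(-90 + B))*31 = ((-1 + (-3)²)*(-90 + 51))*31 = ((-1 + 9)*(-39))*31 = (8*(-39))*31 = -312*31 = -9672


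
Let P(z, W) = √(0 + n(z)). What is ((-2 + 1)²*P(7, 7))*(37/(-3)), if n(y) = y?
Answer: -37*√7/3 ≈ -32.631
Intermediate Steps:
P(z, W) = √z (P(z, W) = √(0 + z) = √z)
((-2 + 1)²*P(7, 7))*(37/(-3)) = ((-2 + 1)²*√7)*(37/(-3)) = ((-1)²*√7)*(37*(-⅓)) = (1*√7)*(-37/3) = √7*(-37/3) = -37*√7/3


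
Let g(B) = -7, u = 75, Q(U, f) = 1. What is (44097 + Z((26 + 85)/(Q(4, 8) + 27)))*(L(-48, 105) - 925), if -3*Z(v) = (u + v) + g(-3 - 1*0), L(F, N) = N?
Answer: -758937265/21 ≈ -3.6140e+7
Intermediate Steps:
Z(v) = -68/3 - v/3 (Z(v) = -((75 + v) - 7)/3 = -(68 + v)/3 = -68/3 - v/3)
(44097 + Z((26 + 85)/(Q(4, 8) + 27)))*(L(-48, 105) - 925) = (44097 + (-68/3 - (26 + 85)/(3*(1 + 27))))*(105 - 925) = (44097 + (-68/3 - 37/28))*(-820) = (44097 - 2015/84)*(-820) = (3702133/84)*(-820) = -758937265/21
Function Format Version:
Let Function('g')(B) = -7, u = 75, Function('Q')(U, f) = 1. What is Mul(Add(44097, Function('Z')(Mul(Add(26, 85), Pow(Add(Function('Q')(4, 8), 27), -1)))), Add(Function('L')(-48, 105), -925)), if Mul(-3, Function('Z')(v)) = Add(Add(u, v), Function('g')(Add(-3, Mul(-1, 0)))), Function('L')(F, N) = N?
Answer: Rational(-758937265, 21) ≈ -3.6140e+7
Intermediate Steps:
Function('Z')(v) = Add(Rational(-68, 3), Mul(Rational(-1, 3), v)) (Function('Z')(v) = Mul(Rational(-1, 3), Add(Add(75, v), -7)) = Mul(Rational(-1, 3), Add(68, v)) = Add(Rational(-68, 3), Mul(Rational(-1, 3), v)))
Mul(Add(44097, Function('Z')(Mul(Add(26, 85), Pow(Add(Function('Q')(4, 8), 27), -1)))), Add(Function('L')(-48, 105), -925)) = Mul(Add(44097, Add(Rational(-68, 3), Mul(Rational(-1, 3), Mul(Add(26, 85), Pow(Add(1, 27), -1))))), Add(105, -925)) = Mul(Add(44097, Add(Rational(-68, 3), Mul(Rational(-1, 3), Mul(111, Pow(28, -1))))), -820) = Mul(Add(44097, Add(Rational(-68, 3), Mul(Rational(-1, 3), Mul(111, Rational(1, 28))))), -820) = Mul(Add(44097, Add(Rational(-68, 3), Mul(Rational(-1, 3), Rational(111, 28)))), -820) = Mul(Add(44097, Add(Rational(-68, 3), Rational(-37, 28))), -820) = Mul(Add(44097, Rational(-2015, 84)), -820) = Mul(Rational(3702133, 84), -820) = Rational(-758937265, 21)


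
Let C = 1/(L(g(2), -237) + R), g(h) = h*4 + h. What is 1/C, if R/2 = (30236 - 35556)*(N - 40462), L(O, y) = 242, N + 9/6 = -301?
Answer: 433734522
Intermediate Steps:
N = -605/2 (N = -3/2 - 301 = -605/2 ≈ -302.50)
g(h) = 5*h (g(h) = 4*h + h = 5*h)
R = 433734280 (R = 2*((30236 - 35556)*(-605/2 - 40462)) = 2*(-5320*(-81529/2)) = 2*216867140 = 433734280)
C = 1/433734522 (C = 1/(242 + 433734280) = 1/433734522 ≈ 2.3056e-9)
1/C = 1/(1/433734522) = 433734522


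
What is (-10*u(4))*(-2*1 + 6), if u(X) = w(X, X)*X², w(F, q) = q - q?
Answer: 0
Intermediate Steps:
w(F, q) = 0
u(X) = 0 (u(X) = 0*X² = 0)
(-10*u(4))*(-2*1 + 6) = (-10*0)*(-2*1 + 6) = 0*(-2 + 6) = 0*4 = 0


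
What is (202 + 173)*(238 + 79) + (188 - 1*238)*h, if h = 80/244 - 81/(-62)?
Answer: 224638100/1891 ≈ 1.1879e+5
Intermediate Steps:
h = 6181/3782 (h = 80*(1/244) - 81*(-1/62) = 20/61 + 81/62 = 6181/3782 ≈ 1.6343)
(202 + 173)*(238 + 79) + (188 - 1*238)*h = (202 + 173)*(238 + 79) + (188 - 1*238)*(6181/3782) = 375*317 + (188 - 238)*(6181/3782) = 118875 - 50*6181/3782 = 118875 - 154525/1891 = 224638100/1891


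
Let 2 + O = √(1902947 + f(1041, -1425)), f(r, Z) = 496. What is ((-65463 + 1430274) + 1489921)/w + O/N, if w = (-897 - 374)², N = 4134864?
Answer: 5901962672783/3339814417512 + √1903443/4134864 ≈ 1.7675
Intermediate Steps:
w = 1615441 (w = (-1271)² = 1615441)
O = -2 + √1903443 (O = -2 + √(1902947 + 496) = -2 + √1903443 ≈ 1377.7)
((-65463 + 1430274) + 1489921)/w + O/N = ((-65463 + 1430274) + 1489921)/1615441 + (-2 + √1903443)/4134864 = (1364811 + 1489921)*(1/1615441) + (-2 + √1903443)*(1/4134864) = 2854732*(1/1615441) + (-1/2067432 + √1903443/4134864) = 2854732/1615441 + (-1/2067432 + √1903443/4134864) = 5901962672783/3339814417512 + √1903443/4134864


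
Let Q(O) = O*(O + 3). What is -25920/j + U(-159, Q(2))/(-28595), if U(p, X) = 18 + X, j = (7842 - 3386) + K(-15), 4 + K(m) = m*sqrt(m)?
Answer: -52385700124/8997747635 - 43200*I*sqrt(15)/2202631 ≈ -5.8221 - 0.075961*I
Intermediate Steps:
Q(O) = O*(3 + O)
K(m) = -4 + m**(3/2) (K(m) = -4 + m*sqrt(m) = -4 + m**(3/2))
j = 4452 - 15*I*sqrt(15) (j = (7842 - 3386) + (-4 + (-15)**(3/2)) = 4456 + (-4 - 15*I*sqrt(15)) = 4452 - 15*I*sqrt(15) ≈ 4452.0 - 58.095*I)
-25920/j + U(-159, Q(2))/(-28595) = -25920/(4452 - 15*I*sqrt(15)) + (18 + 2*(3 + 2))/(-28595) = -25920/(4452 - 15*I*sqrt(15)) + (18 + 2*5)*(-1/28595) = -25920/(4452 - 15*I*sqrt(15)) + (18 + 10)*(-1/28595) = -25920/(4452 - 15*I*sqrt(15)) + 28*(-1/28595) = -25920/(4452 - 15*I*sqrt(15)) - 4/4085 = -4/4085 - 25920/(4452 - 15*I*sqrt(15))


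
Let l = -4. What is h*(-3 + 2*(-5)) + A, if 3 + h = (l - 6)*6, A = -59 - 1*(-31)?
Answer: 791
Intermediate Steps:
A = -28 (A = -59 + 31 = -28)
h = -63 (h = -3 + (-4 - 6)*6 = -3 - 10*6 = -3 - 60 = -63)
h*(-3 + 2*(-5)) + A = -63*(-3 + 2*(-5)) - 28 = -63*(-3 - 10) - 28 = -63*(-13) - 28 = 819 - 28 = 791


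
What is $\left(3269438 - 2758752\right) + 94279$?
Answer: $604965$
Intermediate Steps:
$\left(3269438 - 2758752\right) + 94279 = 510686 + 94279 = 604965$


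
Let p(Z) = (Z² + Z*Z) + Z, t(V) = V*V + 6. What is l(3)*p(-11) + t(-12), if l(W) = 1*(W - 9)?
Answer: -1236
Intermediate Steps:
t(V) = 6 + V² (t(V) = V² + 6 = 6 + V²)
l(W) = -9 + W (l(W) = 1*(-9 + W) = -9 + W)
p(Z) = Z + 2*Z² (p(Z) = (Z² + Z²) + Z = 2*Z² + Z = Z + 2*Z²)
l(3)*p(-11) + t(-12) = (-9 + 3)*(-11*(1 + 2*(-11))) + (6 + (-12)²) = -(-66)*(1 - 22) + (6 + 144) = -(-66)*(-21) + 150 = -6*231 + 150 = -1386 + 150 = -1236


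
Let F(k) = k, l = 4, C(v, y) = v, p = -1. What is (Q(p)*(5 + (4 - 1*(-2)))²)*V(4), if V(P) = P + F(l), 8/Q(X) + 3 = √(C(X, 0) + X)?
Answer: -2112 - 704*I*√2 ≈ -2112.0 - 995.61*I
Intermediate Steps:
Q(X) = 8/(-3 + √2*√X) (Q(X) = 8/(-3 + √(X + X)) = 8/(-3 + √(2*X)) = 8/(-3 + √2*√X))
V(P) = 4 + P (V(P) = P + 4 = 4 + P)
(Q(p)*(5 + (4 - 1*(-2)))²)*V(4) = ((8/(-3 + √2*√(-1)))*(5 + (4 - 1*(-2)))²)*(4 + 4) = ((8/(-3 + √2*I))*(5 + (4 + 2))²)*8 = ((8/(-3 + I*√2))*(5 + 6)²)*8 = ((8/(-3 + I*√2))*11²)*8 = ((8/(-3 + I*√2))*121)*8 = (968/(-3 + I*√2))*8 = 7744/(-3 + I*√2)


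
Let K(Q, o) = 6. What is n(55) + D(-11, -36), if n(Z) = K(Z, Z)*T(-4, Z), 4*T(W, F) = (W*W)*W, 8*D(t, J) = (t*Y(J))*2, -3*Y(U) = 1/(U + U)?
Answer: -82955/864 ≈ -96.013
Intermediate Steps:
Y(U) = -1/(6*U) (Y(U) = -1/(3*(U + U)) = -1/(2*U)/3 = -1/(6*U))
D(t, J) = -t/(24*J) (D(t, J) = ((t*(-1/(6*J)))*2)/8 = (-t/(6*J)*2)/8 = (-t/(3*J))/8 = -t/(24*J))
T(W, F) = W**3/4 (T(W, F) = ((W*W)*W)/4 = (W**2*W)/4 = W**3/4)
n(Z) = -96 (n(Z) = 6*((1/4)*(-4)**3) = 6*((1/4)*(-64)) = 6*(-16) = -96)
n(55) + D(-11, -36) = -96 - 1/24*(-11)/(-36) = -96 - 1/24*(-11)*(-1/36) = -96 - 11/864 = -82955/864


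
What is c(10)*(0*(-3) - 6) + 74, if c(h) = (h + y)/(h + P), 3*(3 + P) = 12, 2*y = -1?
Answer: 757/11 ≈ 68.818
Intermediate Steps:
y = -½ (y = (½)*(-1) = -½ ≈ -0.50000)
P = 1 (P = -3 + (⅓)*12 = -3 + 4 = 1)
c(h) = (-½ + h)/(1 + h) (c(h) = (h - ½)/(h + 1) = (-½ + h)/(1 + h))
c(10)*(0*(-3) - 6) + 74 = ((-½ + 10)/(1 + 10))*(0*(-3) - 6) + 74 = ((19/2)/11)*(0 - 6) + 74 = ((1/11)*(19/2))*(-6) + 74 = (19/22)*(-6) + 74 = -57/11 + 74 = 757/11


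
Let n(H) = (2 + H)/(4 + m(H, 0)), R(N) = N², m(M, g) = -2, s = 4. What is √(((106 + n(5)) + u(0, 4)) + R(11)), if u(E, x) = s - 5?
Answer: 3*√102/2 ≈ 15.149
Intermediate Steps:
u(E, x) = -1 (u(E, x) = 4 - 5 = -1)
n(H) = 1 + H/2 (n(H) = (2 + H)/(4 - 2) = (2 + H)/2 = (2 + H)*(½) = 1 + H/2)
√(((106 + n(5)) + u(0, 4)) + R(11)) = √(((106 + (1 + (½)*5)) - 1) + 11²) = √(((106 + (1 + 5/2)) - 1) + 121) = √(((106 + 7/2) - 1) + 121) = √((219/2 - 1) + 121) = √(217/2 + 121) = √(459/2) = 3*√102/2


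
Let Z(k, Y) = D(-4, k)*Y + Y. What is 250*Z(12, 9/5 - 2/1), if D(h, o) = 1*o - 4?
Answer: -450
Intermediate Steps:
D(h, o) = -4 + o (D(h, o) = o - 4 = -4 + o)
Z(k, Y) = Y + Y*(-4 + k) (Z(k, Y) = (-4 + k)*Y + Y = Y*(-4 + k) + Y = Y + Y*(-4 + k))
250*Z(12, 9/5 - 2/1) = 250*((9/5 - 2/1)*(-3 + 12)) = 250*((9*(⅕) - 2*1)*9) = 250*((9/5 - 2)*9) = 250*(-⅕*9) = 250*(-9/5) = -450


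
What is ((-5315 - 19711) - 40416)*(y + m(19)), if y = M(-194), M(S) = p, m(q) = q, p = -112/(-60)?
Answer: -6827782/5 ≈ -1.3656e+6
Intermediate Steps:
p = 28/15 (p = -112*(-1/60) = 28/15 ≈ 1.8667)
M(S) = 28/15
y = 28/15 ≈ 1.8667
((-5315 - 19711) - 40416)*(y + m(19)) = ((-5315 - 19711) - 40416)*(28/15 + 19) = (-25026 - 40416)*(313/15) = -65442*313/15 = -6827782/5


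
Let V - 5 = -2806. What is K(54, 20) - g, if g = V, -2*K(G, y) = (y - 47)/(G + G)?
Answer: 22409/8 ≈ 2801.1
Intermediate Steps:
V = -2801 (V = 5 - 2806 = -2801)
K(G, y) = -(-47 + y)/(4*G) (K(G, y) = -(y - 47)/(2*(G + G)) = -(-47 + y)/(2*(2*G)) = -(-47 + y)*1/(2*G)/2 = -(-47 + y)/(4*G))
g = -2801
K(54, 20) - g = (¼)*(47 - 1*20)/54 - 1*(-2801) = (¼)*(1/54)*(47 - 20) + 2801 = (¼)*(1/54)*27 + 2801 = ⅛ + 2801 = 22409/8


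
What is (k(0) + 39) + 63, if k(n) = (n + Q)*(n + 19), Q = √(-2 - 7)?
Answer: 102 + 57*I ≈ 102.0 + 57.0*I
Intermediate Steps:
Q = 3*I (Q = √(-9) = 3*I ≈ 3.0*I)
k(n) = (19 + n)*(n + 3*I) (k(n) = (n + 3*I)*(n + 19) = (n + 3*I)*(19 + n) = (19 + n)*(n + 3*I))
(k(0) + 39) + 63 = ((0² + 57*I + 0*(19 + 3*I)) + 39) + 63 = ((0 + 57*I + 0) + 39) + 63 = (57*I + 39) + 63 = (39 + 57*I) + 63 = 102 + 57*I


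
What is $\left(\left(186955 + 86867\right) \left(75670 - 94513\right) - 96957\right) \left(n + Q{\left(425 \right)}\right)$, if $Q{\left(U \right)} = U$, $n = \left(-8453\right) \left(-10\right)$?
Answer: $-438344429134365$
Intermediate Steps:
$n = 84530$
$\left(\left(186955 + 86867\right) \left(75670 - 94513\right) - 96957\right) \left(n + Q{\left(425 \right)}\right) = \left(\left(186955 + 86867\right) \left(75670 - 94513\right) - 96957\right) \left(84530 + 425\right) = \left(273822 \left(-18843\right) - 96957\right) 84955 = \left(-5159627946 - 96957\right) 84955 = \left(-5159724903\right) 84955 = -438344429134365$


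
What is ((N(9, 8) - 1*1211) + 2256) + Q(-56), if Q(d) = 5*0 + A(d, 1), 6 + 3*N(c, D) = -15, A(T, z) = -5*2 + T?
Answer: 972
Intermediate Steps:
A(T, z) = -10 + T
N(c, D) = -7 (N(c, D) = -2 + (⅓)*(-15) = -2 - 5 = -7)
Q(d) = -10 + d (Q(d) = 5*0 + (-10 + d) = 0 + (-10 + d) = -10 + d)
((N(9, 8) - 1*1211) + 2256) + Q(-56) = ((-7 - 1*1211) + 2256) + (-10 - 56) = ((-7 - 1211) + 2256) - 66 = (-1218 + 2256) - 66 = 1038 - 66 = 972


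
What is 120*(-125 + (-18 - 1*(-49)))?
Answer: -11280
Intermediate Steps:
120*(-125 + (-18 - 1*(-49))) = 120*(-125 + (-18 + 49)) = 120*(-125 + 31) = 120*(-94) = -11280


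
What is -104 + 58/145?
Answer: -518/5 ≈ -103.60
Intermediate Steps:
-104 + 58/145 = -104 + (1/145)*58 = -104 + ⅖ = -518/5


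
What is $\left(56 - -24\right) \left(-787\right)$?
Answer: $-62960$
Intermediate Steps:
$\left(56 - -24\right) \left(-787\right) = \left(56 + 24\right) \left(-787\right) = 80 \left(-787\right) = -62960$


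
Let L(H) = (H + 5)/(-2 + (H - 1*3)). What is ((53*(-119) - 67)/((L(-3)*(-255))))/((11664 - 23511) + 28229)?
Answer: -12748/2088705 ≈ -0.0061033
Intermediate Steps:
L(H) = (5 + H)/(-5 + H) (L(H) = (5 + H)/(-2 + (H - 3)) = (5 + H)/(-2 + (-3 + H)) = (5 + H)/(-5 + H))
((53*(-119) - 67)/((L(-3)*(-255))))/((11664 - 23511) + 28229) = ((53*(-119) - 67)/((((5 - 3)/(-5 - 3))*(-255))))/((11664 - 23511) + 28229) = ((-6307 - 67)/(((2/(-8))*(-255))))/(-11847 + 28229) = -6374/(-⅛*2*(-255))/16382 = -6374/((-¼*(-255)))*(1/16382) = -6374/255/4*(1/16382) = -6374*4/255*(1/16382) = -25496/255*1/16382 = -12748/2088705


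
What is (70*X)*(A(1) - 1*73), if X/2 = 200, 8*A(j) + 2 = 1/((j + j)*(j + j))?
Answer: -2050125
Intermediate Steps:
A(j) = -¼ + 1/(32*j²) (A(j) = -¼ + 1/(8*(((j + j)*(j + j)))) = -¼ + 1/(8*(((2*j)*(2*j)))) = -¼ + 1/(8*((4*j²))) = -¼ + (1/(4*j²))/8 = -¼ + 1/(32*j²))
X = 400 (X = 2*200 = 400)
(70*X)*(A(1) - 1*73) = (70*400)*((-¼ + (1/32)/1²) - 1*73) = 28000*((-¼ + (1/32)*1) - 73) = 28000*((-¼ + 1/32) - 73) = 28000*(-7/32 - 73) = 28000*(-2343/32) = -2050125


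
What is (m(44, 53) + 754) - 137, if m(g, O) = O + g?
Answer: 714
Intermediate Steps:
(m(44, 53) + 754) - 137 = ((53 + 44) + 754) - 137 = (97 + 754) - 137 = 851 - 137 = 714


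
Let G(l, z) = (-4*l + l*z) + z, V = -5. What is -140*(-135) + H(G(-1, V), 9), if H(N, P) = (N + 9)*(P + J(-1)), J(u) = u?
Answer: 19004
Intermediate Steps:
G(l, z) = z - 4*l + l*z
H(N, P) = (-1 + P)*(9 + N) (H(N, P) = (N + 9)*(P - 1) = (9 + N)*(-1 + P) = (-1 + P)*(9 + N))
-140*(-135) + H(G(-1, V), 9) = -140*(-135) + (-9 - (-5 - 4*(-1) - 1*(-5)) + 9*9 + (-5 - 4*(-1) - 1*(-5))*9) = 18900 + (-9 - (-5 + 4 + 5) + 81 + (-5 + 4 + 5)*9) = 18900 + (-9 - 1*4 + 81 + 4*9) = 18900 + (-9 - 4 + 81 + 36) = 18900 + 104 = 19004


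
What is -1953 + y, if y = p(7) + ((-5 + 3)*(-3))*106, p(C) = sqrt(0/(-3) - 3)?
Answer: -1317 + I*sqrt(3) ≈ -1317.0 + 1.732*I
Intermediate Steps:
p(C) = I*sqrt(3) (p(C) = sqrt(0*(-1/3) - 3) = sqrt(0 - 3) = sqrt(-3) = I*sqrt(3))
y = 636 + I*sqrt(3) (y = I*sqrt(3) + ((-5 + 3)*(-3))*106 = I*sqrt(3) - 2*(-3)*106 = I*sqrt(3) + 6*106 = I*sqrt(3) + 636 = 636 + I*sqrt(3) ≈ 636.0 + 1.732*I)
-1953 + y = -1953 + (636 + I*sqrt(3)) = -1317 + I*sqrt(3)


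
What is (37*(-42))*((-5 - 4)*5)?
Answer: 69930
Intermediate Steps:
(37*(-42))*((-5 - 4)*5) = -(-13986)*5 = -1554*(-45) = 69930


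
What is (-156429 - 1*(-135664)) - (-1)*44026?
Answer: 23261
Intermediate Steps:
(-156429 - 1*(-135664)) - (-1)*44026 = (-156429 + 135664) - 1*(-44026) = -20765 + 44026 = 23261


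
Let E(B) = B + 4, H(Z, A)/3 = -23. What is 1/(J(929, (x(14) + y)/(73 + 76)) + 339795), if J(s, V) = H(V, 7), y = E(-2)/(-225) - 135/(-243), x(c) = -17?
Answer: 1/339726 ≈ 2.9435e-6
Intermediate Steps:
H(Z, A) = -69 (H(Z, A) = 3*(-23) = -69)
E(B) = 4 + B
y = 41/75 (y = (4 - 2)/(-225) - 135/(-243) = 2*(-1/225) - 135*(-1/243) = -2/225 + 5/9 = 41/75 ≈ 0.54667)
J(s, V) = -69
1/(J(929, (x(14) + y)/(73 + 76)) + 339795) = 1/(-69 + 339795) = 1/339726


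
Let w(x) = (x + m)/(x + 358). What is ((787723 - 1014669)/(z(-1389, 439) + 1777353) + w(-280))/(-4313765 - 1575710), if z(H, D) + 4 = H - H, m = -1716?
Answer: 1782645196/408238447569225 ≈ 4.3667e-6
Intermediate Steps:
w(x) = (-1716 + x)/(358 + x) (w(x) = (x - 1716)/(x + 358) = (-1716 + x)/(358 + x))
z(H, D) = -4 (z(H, D) = -4 + (H - H) = -4 + 0 = -4)
((787723 - 1014669)/(z(-1389, 439) + 1777353) + w(-280))/(-4313765 - 1575710) = ((787723 - 1014669)/(-4 + 1777353) + (-1716 - 280)/(358 - 280))/(-4313765 - 1575710) = (-226946/1777349 - 1996/78)/(-5889475) = (-226946*1/1777349 + (1/78)*(-1996))*(-1/5889475) = (-226946/1777349 - 998/39)*(-1/5889475) = -1782645196/69316611*(-1/5889475) = 1782645196/408238447569225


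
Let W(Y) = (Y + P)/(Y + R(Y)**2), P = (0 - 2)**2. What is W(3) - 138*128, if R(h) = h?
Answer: -211961/12 ≈ -17663.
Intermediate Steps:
P = 4 (P = (-2)**2 = 4)
W(Y) = (4 + Y)/(Y + Y**2) (W(Y) = (Y + 4)/(Y + Y**2) = (4 + Y)/(Y + Y**2))
W(3) - 138*128 = (4 + 3)/(3*(1 + 3)) - 138*128 = (1/3)*7/4 - 17664 = (1/3)*(1/4)*7 - 17664 = 7/12 - 17664 = -211961/12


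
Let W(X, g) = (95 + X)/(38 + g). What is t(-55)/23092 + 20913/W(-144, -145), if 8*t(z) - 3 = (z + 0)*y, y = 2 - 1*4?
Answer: 413382090113/9052064 ≈ 45667.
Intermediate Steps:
y = -2 (y = 2 - 4 = -2)
W(X, g) = (95 + X)/(38 + g)
t(z) = 3/8 - z/4 (t(z) = 3/8 + ((z + 0)*(-2))/8 = 3/8 + (z*(-2))/8 = 3/8 + (-2*z)/8 = 3/8 - z/4)
t(-55)/23092 + 20913/W(-144, -145) = (3/8 - ¼*(-55))/23092 + 20913/(((95 - 144)/(38 - 145))) = (3/8 + 55/4)*(1/23092) + 20913/((-49/(-107))) = (113/8)*(1/23092) + 20913/((-1/107*(-49))) = 113/184736 + 20913/(49/107) = 113/184736 + 20913*(107/49) = 113/184736 + 2237691/49 = 413382090113/9052064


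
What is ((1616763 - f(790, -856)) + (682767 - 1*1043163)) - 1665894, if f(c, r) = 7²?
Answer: -409576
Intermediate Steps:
f(c, r) = 49
((1616763 - f(790, -856)) + (682767 - 1*1043163)) - 1665894 = ((1616763 - 1*49) + (682767 - 1*1043163)) - 1665894 = ((1616763 - 49) + (682767 - 1043163)) - 1665894 = (1616714 - 360396) - 1665894 = 1256318 - 1665894 = -409576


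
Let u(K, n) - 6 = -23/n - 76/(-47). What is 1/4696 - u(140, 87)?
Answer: -141181151/19201944 ≈ -7.3524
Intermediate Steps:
u(K, n) = 358/47 - 23/n (u(K, n) = 6 + (-23/n - 76/(-47)) = 6 + (-23/n - 76*(-1/47)) = 6 + (-23/n + 76/47) = 6 + (76/47 - 23/n) = 358/47 - 23/n)
1/4696 - u(140, 87) = 1/4696 - (358/47 - 23/87) = 1/4696 - 1*30065/4089 = 1/4696 - 30065/4089 = -141181151/19201944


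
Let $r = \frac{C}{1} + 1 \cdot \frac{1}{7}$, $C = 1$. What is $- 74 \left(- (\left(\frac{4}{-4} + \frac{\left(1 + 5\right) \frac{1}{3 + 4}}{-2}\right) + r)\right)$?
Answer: $- \frac{148}{7} \approx -21.143$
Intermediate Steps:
$r = \frac{8}{7}$ ($r = 1 \cdot 1^{-1} + 1 \cdot \frac{1}{7} = 1 \cdot 1 + 1 \cdot \frac{1}{7} = 1 + \frac{1}{7} = \frac{8}{7} \approx 1.1429$)
$- 74 \left(- (\left(\frac{4}{-4} + \frac{\left(1 + 5\right) \frac{1}{3 + 4}}{-2}\right) + r)\right) = - 74 \left(- (\left(\frac{4}{-4} + \frac{\left(1 + 5\right) \frac{1}{3 + 4}}{-2}\right) + \frac{8}{7})\right) = - 74 \left(- (\left(4 \left(- \frac{1}{4}\right) + \frac{6}{7} \left(- \frac{1}{2}\right)\right) + \frac{8}{7})\right) = - 74 \left(- (\left(-1 + 6 \cdot \frac{1}{7} \left(- \frac{1}{2}\right)\right) + \frac{8}{7})\right) = - 74 \left(- (\left(-1 + \frac{6}{7} \left(- \frac{1}{2}\right)\right) + \frac{8}{7})\right) = - 74 \left(- (\left(-1 - \frac{3}{7}\right) + \frac{8}{7})\right) = - 74 \left(- (- \frac{10}{7} + \frac{8}{7})\right) = - 74 \left(\left(-1\right) \left(- \frac{2}{7}\right)\right) = \left(-74\right) \frac{2}{7} = - \frac{148}{7}$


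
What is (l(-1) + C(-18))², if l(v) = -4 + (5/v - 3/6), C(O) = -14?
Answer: 2209/4 ≈ 552.25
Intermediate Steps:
l(v) = -9/2 + 5/v (l(v) = -4 + (5/v - 3*⅙) = -4 + (5/v - ½) = -4 + (-½ + 5/v) = -9/2 + 5/v)
(l(-1) + C(-18))² = ((-9/2 + 5/(-1)) - 14)² = ((-9/2 + 5*(-1)) - 14)² = ((-9/2 - 5) - 14)² = (-19/2 - 14)² = (-47/2)² = 2209/4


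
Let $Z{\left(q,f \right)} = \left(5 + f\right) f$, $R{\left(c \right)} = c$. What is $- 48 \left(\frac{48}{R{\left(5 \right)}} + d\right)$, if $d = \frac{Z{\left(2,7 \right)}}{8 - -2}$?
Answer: $-864$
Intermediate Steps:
$Z{\left(q,f \right)} = f \left(5 + f\right)$
$d = \frac{42}{5}$ ($d = \frac{7 \left(5 + 7\right)}{8 - -2} = \frac{7 \cdot 12}{8 + 2} = \frac{84}{10} = 84 \cdot \frac{1}{10} = \frac{42}{5} \approx 8.4$)
$- 48 \left(\frac{48}{R{\left(5 \right)}} + d\right) = - 48 \left(\frac{48}{5} + \frac{42}{5}\right) = \left(-48\right) 18 = -864$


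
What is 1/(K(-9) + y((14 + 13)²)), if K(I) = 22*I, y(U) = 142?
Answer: -1/56 ≈ -0.017857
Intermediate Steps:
1/(K(-9) + y((14 + 13)²)) = 1/(22*(-9) + 142) = 1/(-198 + 142) = 1/(-56) = -1/56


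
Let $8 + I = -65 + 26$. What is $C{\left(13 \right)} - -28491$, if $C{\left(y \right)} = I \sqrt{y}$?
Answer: $28491 - 47 \sqrt{13} \approx 28322.0$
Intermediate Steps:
$I = -47$ ($I = -8 + \left(-65 + 26\right) = -8 - 39 = -47$)
$C{\left(y \right)} = - 47 \sqrt{y}$
$C{\left(13 \right)} - -28491 = - 47 \sqrt{13} - -28491 = - 47 \sqrt{13} + 28491 = 28491 - 47 \sqrt{13}$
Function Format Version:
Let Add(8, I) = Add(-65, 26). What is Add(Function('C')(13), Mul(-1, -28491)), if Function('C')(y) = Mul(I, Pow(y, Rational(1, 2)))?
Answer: Add(28491, Mul(-47, Pow(13, Rational(1, 2)))) ≈ 28322.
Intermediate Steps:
I = -47 (I = Add(-8, Add(-65, 26)) = Add(-8, -39) = -47)
Function('C')(y) = Mul(-47, Pow(y, Rational(1, 2)))
Add(Function('C')(13), Mul(-1, -28491)) = Add(Mul(-47, Pow(13, Rational(1, 2))), Mul(-1, -28491)) = Add(Mul(-47, Pow(13, Rational(1, 2))), 28491) = Add(28491, Mul(-47, Pow(13, Rational(1, 2))))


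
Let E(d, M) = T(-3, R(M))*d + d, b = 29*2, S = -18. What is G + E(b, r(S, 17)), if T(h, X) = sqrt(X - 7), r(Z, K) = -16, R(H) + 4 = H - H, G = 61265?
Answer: 61323 + 58*I*sqrt(11) ≈ 61323.0 + 192.36*I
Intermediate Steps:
R(H) = -4 (R(H) = -4 + (H - H) = -4 + 0 = -4)
T(h, X) = sqrt(-7 + X)
b = 58
E(d, M) = d + I*d*sqrt(11) (E(d, M) = sqrt(-7 - 4)*d + d = sqrt(-11)*d + d = (I*sqrt(11))*d + d = I*d*sqrt(11) + d = d + I*d*sqrt(11))
G + E(b, r(S, 17)) = 61265 + 58*(1 + I*sqrt(11)) = 61265 + (58 + 58*I*sqrt(11)) = 61323 + 58*I*sqrt(11)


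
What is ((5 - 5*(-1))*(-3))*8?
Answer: -240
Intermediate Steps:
((5 - 5*(-1))*(-3))*8 = ((5 + 5)*(-3))*8 = (10*(-3))*8 = -30*8 = -240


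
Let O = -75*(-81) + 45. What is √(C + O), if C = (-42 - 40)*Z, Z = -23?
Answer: √8006 ≈ 89.476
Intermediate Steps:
O = 6120 (O = 6075 + 45 = 6120)
C = 1886 (C = (-42 - 40)*(-23) = -82*(-23) = 1886)
√(C + O) = √(1886 + 6120) = √8006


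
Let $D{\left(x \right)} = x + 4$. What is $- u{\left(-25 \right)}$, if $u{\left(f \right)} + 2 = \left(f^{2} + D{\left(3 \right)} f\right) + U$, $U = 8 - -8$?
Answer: $-464$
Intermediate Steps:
$U = 16$ ($U = 8 + 8 = 16$)
$D{\left(x \right)} = 4 + x$
$u{\left(f \right)} = 14 + f^{2} + 7 f$ ($u{\left(f \right)} = -2 + \left(\left(f^{2} + \left(4 + 3\right) f\right) + 16\right) = -2 + \left(\left(f^{2} + 7 f\right) + 16\right) = -2 + \left(16 + f^{2} + 7 f\right) = 14 + f^{2} + 7 f$)
$- u{\left(-25 \right)} = - (14 + \left(-25\right)^{2} + 7 \left(-25\right)) = - (14 + 625 - 175) = \left(-1\right) 464 = -464$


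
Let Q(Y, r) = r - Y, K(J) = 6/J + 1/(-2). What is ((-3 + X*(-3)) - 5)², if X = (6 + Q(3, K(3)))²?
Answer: 75625/16 ≈ 4726.6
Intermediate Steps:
K(J) = -½ + 6/J (K(J) = 6/J + 1*(-½) = 6/J - ½ = -½ + 6/J)
X = 81/4 (X = (6 + ((½)*(12 - 1*3)/3 - 1*3))² = (6 + ((½)*(⅓)*(12 - 3) - 3))² = (6 + ((½)*(⅓)*9 - 3))² = (6 + (3/2 - 3))² = (6 - 3/2)² = (9/2)² = 81/4 ≈ 20.250)
((-3 + X*(-3)) - 5)² = ((-3 + (81/4)*(-3)) - 5)² = ((-3 - 243/4) - 5)² = (-255/4 - 5)² = (-275/4)² = 75625/16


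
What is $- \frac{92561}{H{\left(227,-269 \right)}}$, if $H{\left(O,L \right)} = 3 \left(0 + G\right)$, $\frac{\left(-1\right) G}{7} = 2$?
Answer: $\frac{13223}{6} \approx 2203.8$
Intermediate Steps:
$G = -14$ ($G = \left(-7\right) 2 = -14$)
$H{\left(O,L \right)} = -42$ ($H{\left(O,L \right)} = 3 \left(0 - 14\right) = 3 \left(-14\right) = -42$)
$- \frac{92561}{H{\left(227,-269 \right)}} = - \frac{92561}{-42} = \left(-92561\right) \left(- \frac{1}{42}\right) = \frac{13223}{6}$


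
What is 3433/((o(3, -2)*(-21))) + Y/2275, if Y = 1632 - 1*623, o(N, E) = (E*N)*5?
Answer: 241307/40950 ≈ 5.8927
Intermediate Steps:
o(N, E) = 5*E*N
Y = 1009 (Y = 1632 - 623 = 1009)
3433/((o(3, -2)*(-21))) + Y/2275 = 3433/(((5*(-2)*3)*(-21))) + 1009/2275 = 3433/((-30*(-21))) + 1009*(1/2275) = 3433/630 + 1009/2275 = 241307/40950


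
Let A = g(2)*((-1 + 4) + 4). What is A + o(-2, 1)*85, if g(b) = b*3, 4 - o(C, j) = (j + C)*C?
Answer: 212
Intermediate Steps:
o(C, j) = 4 - C*(C + j) (o(C, j) = 4 - (j + C)*C = 4 - (C + j)*C = 4 - C*(C + j))
g(b) = 3*b
A = 42 (A = (3*2)*((-1 + 4) + 4) = 6*(3 + 4) = 6*7 = 42)
A + o(-2, 1)*85 = 42 + (4 - 1*(-2)² - 1*(-2)*1)*85 = 42 + (4 - 1*4 + 2)*85 = 42 + (4 - 4 + 2)*85 = 42 + 2*85 = 42 + 170 = 212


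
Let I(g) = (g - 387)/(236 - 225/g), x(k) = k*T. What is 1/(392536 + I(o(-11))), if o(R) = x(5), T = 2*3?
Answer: 457/179388238 ≈ 2.5475e-6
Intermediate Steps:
T = 6
x(k) = 6*k (x(k) = k*6 = 6*k)
o(R) = 30 (o(R) = 6*5 = 30)
I(g) = (-387 + g)/(236 - 225/g)
1/(392536 + I(o(-11))) = 1/(392536 + 30*(-387 + 30)/(-225 + 236*30)) = 1/(392536 + 30*(-357)/(-225 + 7080)) = 1/(392536 + 30*(-357)/6855) = 1/(392536 + 30*(1/6855)*(-357)) = 1/(392536 - 714/457) = 1/(179388238/457) = 457/179388238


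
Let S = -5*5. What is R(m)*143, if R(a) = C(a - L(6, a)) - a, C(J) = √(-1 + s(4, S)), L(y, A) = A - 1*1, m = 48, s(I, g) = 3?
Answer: -6864 + 143*√2 ≈ -6661.8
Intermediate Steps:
S = -25
L(y, A) = -1 + A (L(y, A) = A - 1 = -1 + A)
C(J) = √2 (C(J) = √(-1 + 3) = √2)
R(a) = √2 - a
R(m)*143 = (√2 - 1*48)*143 = (√2 - 48)*143 = (-48 + √2)*143 = -6864 + 143*√2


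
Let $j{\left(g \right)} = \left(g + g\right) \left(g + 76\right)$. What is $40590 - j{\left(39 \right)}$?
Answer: $31620$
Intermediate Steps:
$j{\left(g \right)} = 2 g \left(76 + g\right)$
$40590 - j{\left(39 \right)} = 40590 - 2 \cdot 39 \left(76 + 39\right) = 40590 - 2 \cdot 39 \cdot 115 = 40590 - 8970 = 31620$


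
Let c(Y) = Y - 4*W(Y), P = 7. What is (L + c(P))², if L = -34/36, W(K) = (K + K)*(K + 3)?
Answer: 99420841/324 ≈ 3.0685e+5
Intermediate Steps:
W(K) = 2*K*(3 + K) (W(K) = (2*K)*(3 + K) = 2*K*(3 + K))
L = -17/18 (L = -34*1/36 = -17/18 ≈ -0.94444)
c(Y) = Y - 8*Y*(3 + Y)
(L + c(P))² = (-17/18 + 7*(-23 - 8*7))² = (-17/18 + 7*(-23 - 56))² = (-17/18 + 7*(-79))² = (-17/18 - 553)² = (-9971/18)² = 99420841/324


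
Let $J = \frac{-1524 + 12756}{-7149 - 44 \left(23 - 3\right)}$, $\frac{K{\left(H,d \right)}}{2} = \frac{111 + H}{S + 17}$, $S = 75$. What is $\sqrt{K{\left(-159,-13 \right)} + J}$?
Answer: $\frac{2 i \sqrt{20822681586}}{184667} \approx 1.5628 i$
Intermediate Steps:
$K{\left(H,d \right)} = \frac{111}{46} + \frac{H}{46}$ ($K{\left(H,d \right)} = 2 \frac{111 + H}{75 + 17} = 2 \frac{111 + H}{92} = 2 \left(111 + H\right) \frac{1}{92} = 2 \left(\frac{111}{92} + \frac{H}{92}\right) = \frac{111}{46} + \frac{H}{46}$)
$J = - \frac{11232}{8029}$ ($J = \frac{11232}{-7149 - 880} = \frac{11232}{-8029} = 11232 \left(- \frac{1}{8029}\right) = - \frac{11232}{8029} \approx -1.3989$)
$\sqrt{K{\left(-159,-13 \right)} + J} = \sqrt{\left(\frac{111}{46} + \frac{1}{46} \left(-159\right)\right) - \frac{11232}{8029}} = \sqrt{\left(\frac{111}{46} - \frac{159}{46}\right) - \frac{11232}{8029}} = \sqrt{- \frac{24}{23} - \frac{11232}{8029}} = \sqrt{- \frac{451032}{184667}} = \frac{2 i \sqrt{20822681586}}{184667}$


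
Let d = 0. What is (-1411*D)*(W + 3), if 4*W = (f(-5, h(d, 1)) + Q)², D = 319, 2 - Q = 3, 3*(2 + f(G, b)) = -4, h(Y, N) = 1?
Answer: -124680193/36 ≈ -3.4633e+6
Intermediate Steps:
f(G, b) = -10/3 (f(G, b) = -2 + (⅓)*(-4) = -2 - 4/3 = -10/3)
Q = -1 (Q = 2 - 1*3 = 2 - 3 = -1)
W = 169/36 (W = (-10/3 - 1)²/4 = (-13/3)²/4 = (¼)*(169/9) = 169/36 ≈ 4.6944)
(-1411*D)*(W + 3) = (-1411*319)*(169/36 + 3) = -450109*277/36 = -124680193/36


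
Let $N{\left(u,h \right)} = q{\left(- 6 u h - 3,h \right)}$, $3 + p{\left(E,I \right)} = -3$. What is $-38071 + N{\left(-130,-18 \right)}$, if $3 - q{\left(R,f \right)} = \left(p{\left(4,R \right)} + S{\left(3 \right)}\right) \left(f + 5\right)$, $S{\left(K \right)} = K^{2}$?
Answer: $-38029$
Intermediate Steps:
$p{\left(E,I \right)} = -6$ ($p{\left(E,I \right)} = -3 - 3 = -6$)
$q{\left(R,f \right)} = -12 - 3 f$ ($q{\left(R,f \right)} = 3 - \left(-6 + 3^{2}\right) \left(f + 5\right) = 3 - \left(-6 + 9\right) \left(5 + f\right) = 3 - 3 \left(5 + f\right) = 3 - \left(15 + 3 f\right) = -12 - 3 f$)
$N{\left(u,h \right)} = -12 - 3 h$
$-38071 + N{\left(-130,-18 \right)} = -38071 - -42 = -38071 + \left(-12 + 54\right) = -38071 + 42 = -38029$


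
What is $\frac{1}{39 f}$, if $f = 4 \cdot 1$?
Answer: $\frac{1}{156} \approx 0.0064103$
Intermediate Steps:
$f = 4$
$\frac{1}{39 f} = \frac{1}{39 \cdot 4} = \frac{1}{156}$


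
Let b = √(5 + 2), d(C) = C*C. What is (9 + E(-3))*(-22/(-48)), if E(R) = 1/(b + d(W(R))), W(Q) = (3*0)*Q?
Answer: 33/8 + 11*√7/168 ≈ 4.2982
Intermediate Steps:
W(Q) = 0 (W(Q) = 0*Q = 0)
d(C) = C²
b = √7 ≈ 2.6458
E(R) = √7/7 (E(R) = 1/(√7 + 0²) = 1/(√7 + 0) = 1/(√7) = √7/7)
(9 + E(-3))*(-22/(-48)) = (9 + √7/7)*(-22/(-48)) = (9 + √7/7)*(-22*(-1/48)) = (9 + √7/7)*(11/24) = 33/8 + 11*√7/168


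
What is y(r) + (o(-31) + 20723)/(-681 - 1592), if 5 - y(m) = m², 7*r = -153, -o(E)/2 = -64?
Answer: -53673471/111377 ≈ -481.91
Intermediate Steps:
o(E) = 128 (o(E) = -2*(-64) = 128)
r = -153/7 (r = (⅐)*(-153) = -153/7 ≈ -21.857)
y(m) = 5 - m²
y(r) + (o(-31) + 20723)/(-681 - 1592) = (5 - (-153/7)²) + (128 + 20723)/(-681 - 1592) = (5 - 1*23409/49) + 20851/(-2273) = (5 - 23409/49) + 20851*(-1/2273) = -23164/49 - 20851/2273 = -53673471/111377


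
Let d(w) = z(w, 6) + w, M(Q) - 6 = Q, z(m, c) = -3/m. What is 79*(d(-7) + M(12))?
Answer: 6320/7 ≈ 902.86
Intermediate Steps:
M(Q) = 6 + Q
d(w) = w - 3/w (d(w) = -3/w + w = w - 3/w)
79*(d(-7) + M(12)) = 79*((-7 - 3/(-7)) + (6 + 12)) = 79*((-7 - 3*(-⅐)) + 18) = 79*((-7 + 3/7) + 18) = 79*(-46/7 + 18) = 79*(80/7) = 6320/7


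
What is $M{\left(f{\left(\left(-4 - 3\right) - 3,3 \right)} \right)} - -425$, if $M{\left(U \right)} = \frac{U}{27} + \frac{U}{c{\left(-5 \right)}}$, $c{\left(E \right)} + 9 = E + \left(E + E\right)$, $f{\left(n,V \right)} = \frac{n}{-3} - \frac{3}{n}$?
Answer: $\frac{2753891}{6480} \approx 424.98$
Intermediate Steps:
$f{\left(n,V \right)} = - \frac{3}{n} - \frac{n}{3}$ ($f{\left(n,V \right)} = n \left(- \frac{1}{3}\right) - \frac{3}{n} = - \frac{n}{3} - \frac{3}{n} = - \frac{3}{n} - \frac{n}{3}$)
$c{\left(E \right)} = -9 + 3 E$ ($c{\left(E \right)} = -9 + \left(E + \left(E + E\right)\right) = -9 + \left(E + 2 E\right) = -9 + 3 E$)
$M{\left(U \right)} = - \frac{U}{216}$ ($M{\left(U \right)} = \frac{U}{27} + \frac{U}{-9 + 3 \left(-5\right)} = U \frac{1}{27} + \frac{U}{-9 - 15} = \frac{U}{27} + \frac{U}{-24} = \frac{U}{27} + U \left(- \frac{1}{24}\right) = \frac{U}{27} - \frac{U}{24} = - \frac{U}{216}$)
$M{\left(f{\left(\left(-4 - 3\right) - 3,3 \right)} \right)} - -425 = - \frac{- \frac{3}{\left(-4 - 3\right) - 3} - \frac{\left(-4 - 3\right) - 3}{3}}{216} - -425 = - \frac{- \frac{3}{\left(-4 - 3\right) - 3} - \frac{\left(-4 - 3\right) - 3}{3}}{216} + 425 = - \frac{- \frac{3}{-7 - 3} - \frac{-7 - 3}{3}}{216} + 425 = - \frac{- \frac{3}{-10} - - \frac{10}{3}}{216} + 425 = - \frac{\left(-3\right) \left(- \frac{1}{10}\right) + \frac{10}{3}}{216} + 425 = - \frac{\frac{3}{10} + \frac{10}{3}}{216} + 425 = \left(- \frac{1}{216}\right) \frac{109}{30} + 425 = - \frac{109}{6480} + 425 = \frac{2753891}{6480}$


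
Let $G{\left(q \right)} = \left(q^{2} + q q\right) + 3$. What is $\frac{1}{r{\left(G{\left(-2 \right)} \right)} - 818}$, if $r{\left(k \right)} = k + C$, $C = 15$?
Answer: $- \frac{1}{792} \approx -0.0012626$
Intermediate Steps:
$G{\left(q \right)} = 3 + 2 q^{2}$ ($G{\left(q \right)} = \left(q^{2} + q^{2}\right) + 3 = 2 q^{2} + 3 = 3 + 2 q^{2}$)
$r{\left(k \right)} = 15 + k$ ($r{\left(k \right)} = k + 15 = 15 + k$)
$\frac{1}{r{\left(G{\left(-2 \right)} \right)} - 818} = \frac{1}{\left(15 + \left(3 + 2 \left(-2\right)^{2}\right)\right) - 818} = \frac{1}{\left(15 + \left(3 + 2 \cdot 4\right)\right) - 818} = \frac{1}{\left(15 + \left(3 + 8\right)\right) - 818} = \frac{1}{\left(15 + 11\right) - 818} = \frac{1}{26 - 818} = \frac{1}{-792} = - \frac{1}{792}$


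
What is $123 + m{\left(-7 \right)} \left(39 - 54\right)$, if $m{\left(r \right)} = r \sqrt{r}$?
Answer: $123 + 105 i \sqrt{7} \approx 123.0 + 277.8 i$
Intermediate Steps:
$m{\left(r \right)} = r^{\frac{3}{2}}$
$123 + m{\left(-7 \right)} \left(39 - 54\right) = 123 + \left(-7\right)^{\frac{3}{2}} \left(39 - 54\right) = 123 + - 7 i \sqrt{7} \left(-15\right) = 123 + 105 i \sqrt{7}$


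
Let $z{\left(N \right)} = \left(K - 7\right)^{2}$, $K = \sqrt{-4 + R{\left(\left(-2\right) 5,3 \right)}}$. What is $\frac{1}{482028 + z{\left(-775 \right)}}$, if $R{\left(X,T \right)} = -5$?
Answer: $\frac{120517}{58097389597} + \frac{21 i}{116194779194} \approx 2.0744 \cdot 10^{-6} + 1.8073 \cdot 10^{-10} i$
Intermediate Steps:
$K = 3 i$ ($K = \sqrt{-4 - 5} = \sqrt{-9} = 3 i \approx 3.0 i$)
$z{\left(N \right)} = \left(-7 + 3 i\right)^{2}$ ($z{\left(N \right)} = \left(3 i - 7\right)^{2} = \left(-7 + 3 i\right)^{2}$)
$\frac{1}{482028 + z{\left(-775 \right)}} = \frac{1}{482028 + \left(40 - 42 i\right)} = \frac{1}{482068 - 42 i} = \frac{482068 + 42 i}{232389558388}$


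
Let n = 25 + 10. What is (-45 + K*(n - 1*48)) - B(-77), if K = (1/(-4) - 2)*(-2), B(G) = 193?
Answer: -593/2 ≈ -296.50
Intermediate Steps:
K = 9/2 (K = (-¼ - 2)*(-2) = -9/4*(-2) = 9/2 ≈ 4.5000)
n = 35
(-45 + K*(n - 1*48)) - B(-77) = (-45 + 9*(35 - 1*48)/2) - 1*193 = (-45 + 9*(35 - 48)/2) - 193 = (-45 + (9/2)*(-13)) - 193 = (-45 - 117/2) - 193 = -207/2 - 193 = -593/2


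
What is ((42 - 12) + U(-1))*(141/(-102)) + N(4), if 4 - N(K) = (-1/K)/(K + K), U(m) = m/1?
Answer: -19615/544 ≈ -36.057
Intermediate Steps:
U(m) = m (U(m) = m*1 = m)
N(K) = 4 + 1/(2*K²) (N(K) = 4 - (-1/K)/(K + K) = 4 - (-1/K)/(2*K) = 4 - (-1/K)*1/(2*K) = 4 - (-1)/(2*K²) = 4 + 1/(2*K²))
((42 - 12) + U(-1))*(141/(-102)) + N(4) = ((42 - 12) - 1)*(141/(-102)) + (4 + (½)/4²) = (30 - 1)*(141*(-1/102)) + (4 + (½)*(1/16)) = 29*(-47/34) + (4 + 1/32) = -1363/34 + 129/32 = -19615/544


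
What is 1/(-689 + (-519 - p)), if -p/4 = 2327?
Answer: 1/8100 ≈ 0.00012346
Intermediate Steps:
p = -9308 (p = -4*2327 = -9308)
1/(-689 + (-519 - p)) = 1/(-689 + (-519 - 1*(-9308))) = 1/(-689 + (-519 + 9308)) = 1/(-689 + 8789) = 1/8100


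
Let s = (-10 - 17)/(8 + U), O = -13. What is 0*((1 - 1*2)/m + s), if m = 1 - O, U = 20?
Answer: 0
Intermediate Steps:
m = 14 (m = 1 - 1*(-13) = 1 + 13 = 14)
s = -27/28 (s = (-10 - 17)/(8 + 20) = -27/28 ≈ -0.96429)
0*((1 - 1*2)/m + s) = 0*((1 - 1*2)/14 - 27/28) = 0*((1 - 2)*(1/14) - 27/28) = 0*(-1*1/14 - 27/28) = 0*(-1/14 - 27/28) = 0*(-29/28) = 0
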